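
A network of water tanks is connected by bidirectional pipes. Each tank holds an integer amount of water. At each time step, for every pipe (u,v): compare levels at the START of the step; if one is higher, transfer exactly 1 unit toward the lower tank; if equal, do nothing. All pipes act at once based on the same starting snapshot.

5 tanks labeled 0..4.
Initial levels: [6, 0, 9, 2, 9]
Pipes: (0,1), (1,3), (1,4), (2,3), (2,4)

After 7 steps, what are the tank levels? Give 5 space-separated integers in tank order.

Answer: 5 6 6 4 5

Derivation:
Step 1: flows [0->1,3->1,4->1,2->3,2=4] -> levels [5 3 8 2 8]
Step 2: flows [0->1,1->3,4->1,2->3,2=4] -> levels [4 4 7 4 7]
Step 3: flows [0=1,1=3,4->1,2->3,2=4] -> levels [4 5 6 5 6]
Step 4: flows [1->0,1=3,4->1,2->3,2=4] -> levels [5 5 5 6 5]
Step 5: flows [0=1,3->1,1=4,3->2,2=4] -> levels [5 6 6 4 5]
Step 6: flows [1->0,1->3,1->4,2->3,2->4] -> levels [6 3 4 6 7]
Step 7: flows [0->1,3->1,4->1,3->2,4->2] -> levels [5 6 6 4 5]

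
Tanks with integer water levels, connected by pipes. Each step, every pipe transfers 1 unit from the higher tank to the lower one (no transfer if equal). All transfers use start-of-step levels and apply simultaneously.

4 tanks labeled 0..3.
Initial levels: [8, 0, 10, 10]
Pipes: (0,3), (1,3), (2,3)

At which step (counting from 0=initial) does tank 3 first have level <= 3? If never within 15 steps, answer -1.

Answer: -1

Derivation:
Step 1: flows [3->0,3->1,2=3] -> levels [9 1 10 8]
Step 2: flows [0->3,3->1,2->3] -> levels [8 2 9 9]
Step 3: flows [3->0,3->1,2=3] -> levels [9 3 9 7]
Step 4: flows [0->3,3->1,2->3] -> levels [8 4 8 8]
Step 5: flows [0=3,3->1,2=3] -> levels [8 5 8 7]
Step 6: flows [0->3,3->1,2->3] -> levels [7 6 7 8]
Step 7: flows [3->0,3->1,3->2] -> levels [8 7 8 5]
Step 8: flows [0->3,1->3,2->3] -> levels [7 6 7 8]
  -> period-2 cycle (repeats step 6); tank 3 never drops to <=3
Tank 3 never reaches <=3 within 15 steps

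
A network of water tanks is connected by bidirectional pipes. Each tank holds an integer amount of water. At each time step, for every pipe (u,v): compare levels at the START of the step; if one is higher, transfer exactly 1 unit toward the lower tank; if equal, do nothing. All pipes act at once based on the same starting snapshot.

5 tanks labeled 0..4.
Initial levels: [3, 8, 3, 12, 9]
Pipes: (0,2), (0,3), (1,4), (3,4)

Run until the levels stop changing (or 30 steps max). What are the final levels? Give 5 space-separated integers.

Answer: 6 7 7 7 8

Derivation:
Step 1: flows [0=2,3->0,4->1,3->4] -> levels [4 9 3 10 9]
Step 2: flows [0->2,3->0,1=4,3->4] -> levels [4 9 4 8 10]
Step 3: flows [0=2,3->0,4->1,4->3] -> levels [5 10 4 8 8]
Step 4: flows [0->2,3->0,1->4,3=4] -> levels [5 9 5 7 9]
Step 5: flows [0=2,3->0,1=4,4->3] -> levels [6 9 5 7 8]
Step 6: flows [0->2,3->0,1->4,4->3] -> levels [6 8 6 7 8]
Step 7: flows [0=2,3->0,1=4,4->3] -> levels [7 8 6 7 7]
Step 8: flows [0->2,0=3,1->4,3=4] -> levels [6 7 7 7 8]
Step 9: flows [2->0,3->0,4->1,4->3] -> levels [8 8 6 7 6]
Step 10: flows [0->2,0->3,1->4,3->4] -> levels [6 7 7 7 8]
  -> period-2 cycle: step 10 state = step 8 state; never stabilizes
  -> state at step 30: (30-8) mod 2 = 0, same as step 8 -> [6 7 7 7 8]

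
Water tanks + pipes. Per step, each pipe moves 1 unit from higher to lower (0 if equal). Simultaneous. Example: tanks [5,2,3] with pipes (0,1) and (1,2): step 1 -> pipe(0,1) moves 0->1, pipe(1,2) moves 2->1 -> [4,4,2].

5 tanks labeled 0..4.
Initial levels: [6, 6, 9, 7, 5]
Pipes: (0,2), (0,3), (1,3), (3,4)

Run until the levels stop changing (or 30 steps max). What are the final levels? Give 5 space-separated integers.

Answer: 6 6 8 8 5

Derivation:
Step 1: flows [2->0,3->0,3->1,3->4] -> levels [8 7 8 4 6]
Step 2: flows [0=2,0->3,1->3,4->3] -> levels [7 6 8 7 5]
Step 3: flows [2->0,0=3,3->1,3->4] -> levels [8 7 7 5 6]
Step 4: flows [0->2,0->3,1->3,4->3] -> levels [6 6 8 8 5]
Step 5: flows [2->0,3->0,3->1,3->4] -> levels [8 7 7 5 6]
  -> period-2 cycle: step 5 state = step 3 state; never stabilizes
  -> state at step 30: (30-3) mod 2 = 1, same as step 4 -> [6 6 8 8 5]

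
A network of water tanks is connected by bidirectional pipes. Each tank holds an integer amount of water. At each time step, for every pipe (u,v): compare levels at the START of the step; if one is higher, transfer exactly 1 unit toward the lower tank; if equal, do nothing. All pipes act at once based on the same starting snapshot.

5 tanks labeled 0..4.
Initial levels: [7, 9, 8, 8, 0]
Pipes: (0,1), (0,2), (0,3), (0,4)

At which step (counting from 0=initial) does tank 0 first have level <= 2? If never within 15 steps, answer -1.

Step 1: flows [1->0,2->0,3->0,0->4] -> levels [9 8 7 7 1]
Step 2: flows [0->1,0->2,0->3,0->4] -> levels [5 9 8 8 2]
Step 3: flows [1->0,2->0,3->0,0->4] -> levels [7 8 7 7 3]
Step 4: flows [1->0,0=2,0=3,0->4] -> levels [7 7 7 7 4]
Step 5: flows [0=1,0=2,0=3,0->4] -> levels [6 7 7 7 5]
Step 6: flows [1->0,2->0,3->0,0->4] -> levels [8 6 6 6 6]
Step 7: flows [0->1,0->2,0->3,0->4] -> levels [4 7 7 7 7]
Step 8: flows [1->0,2->0,3->0,4->0] -> levels [8 6 6 6 6]
  -> period-2 cycle (repeats step 6); tank 0 never drops to <=2
Tank 0 never reaches <=2 within 15 steps

Answer: -1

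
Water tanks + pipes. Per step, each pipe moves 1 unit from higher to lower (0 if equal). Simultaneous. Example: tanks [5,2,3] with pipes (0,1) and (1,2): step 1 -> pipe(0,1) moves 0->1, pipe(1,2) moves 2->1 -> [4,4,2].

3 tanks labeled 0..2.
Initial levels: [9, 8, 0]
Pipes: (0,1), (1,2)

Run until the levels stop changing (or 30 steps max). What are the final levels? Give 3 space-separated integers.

Answer: 6 5 6

Derivation:
Step 1: flows [0->1,1->2] -> levels [8 8 1]
Step 2: flows [0=1,1->2] -> levels [8 7 2]
Step 3: flows [0->1,1->2] -> levels [7 7 3]
Step 4: flows [0=1,1->2] -> levels [7 6 4]
Step 5: flows [0->1,1->2] -> levels [6 6 5]
Step 6: flows [0=1,1->2] -> levels [6 5 6]
Step 7: flows [0->1,2->1] -> levels [5 7 5]
Step 8: flows [1->0,1->2] -> levels [6 5 6]
  -> period-2 cycle: step 8 state = step 6 state; never stabilizes
  -> state at step 30: (30-6) mod 2 = 0, same as step 6 -> [6 5 6]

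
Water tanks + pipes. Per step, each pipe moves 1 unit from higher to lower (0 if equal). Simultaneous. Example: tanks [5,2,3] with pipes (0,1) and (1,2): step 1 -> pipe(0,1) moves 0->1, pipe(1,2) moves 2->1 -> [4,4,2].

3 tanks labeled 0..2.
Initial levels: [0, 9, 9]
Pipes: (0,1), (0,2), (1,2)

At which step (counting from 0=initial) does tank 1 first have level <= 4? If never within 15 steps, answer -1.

Answer: -1

Derivation:
Step 1: flows [1->0,2->0,1=2] -> levels [2 8 8]
Step 2: flows [1->0,2->0,1=2] -> levels [4 7 7]
Step 3: flows [1->0,2->0,1=2] -> levels [6 6 6]
Step 4: flows [0=1,0=2,1=2] -> levels [6 6 6]
  -> stable; tank 1 stays at 6 > 4
Tank 1 never reaches <=4 within 15 steps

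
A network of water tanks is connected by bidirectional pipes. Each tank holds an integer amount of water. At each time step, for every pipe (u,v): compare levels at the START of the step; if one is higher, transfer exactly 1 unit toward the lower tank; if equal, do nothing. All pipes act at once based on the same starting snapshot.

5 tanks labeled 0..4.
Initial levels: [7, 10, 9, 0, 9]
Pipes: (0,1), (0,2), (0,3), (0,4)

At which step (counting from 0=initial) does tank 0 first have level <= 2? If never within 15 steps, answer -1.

Answer: -1

Derivation:
Step 1: flows [1->0,2->0,0->3,4->0] -> levels [9 9 8 1 8]
Step 2: flows [0=1,0->2,0->3,0->4] -> levels [6 9 9 2 9]
Step 3: flows [1->0,2->0,0->3,4->0] -> levels [8 8 8 3 8]
Step 4: flows [0=1,0=2,0->3,0=4] -> levels [7 8 8 4 8]
Step 5: flows [1->0,2->0,0->3,4->0] -> levels [9 7 7 5 7]
Step 6: flows [0->1,0->2,0->3,0->4] -> levels [5 8 8 6 8]
Step 7: flows [1->0,2->0,3->0,4->0] -> levels [9 7 7 5 7]
  -> period-2 cycle (repeats step 5); tank 0 never drops to <=2
Tank 0 never reaches <=2 within 15 steps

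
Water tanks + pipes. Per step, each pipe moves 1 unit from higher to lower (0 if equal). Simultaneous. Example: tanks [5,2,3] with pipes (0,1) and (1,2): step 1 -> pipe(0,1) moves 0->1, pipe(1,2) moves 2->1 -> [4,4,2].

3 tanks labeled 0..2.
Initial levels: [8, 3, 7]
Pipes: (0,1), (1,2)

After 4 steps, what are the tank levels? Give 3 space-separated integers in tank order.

Step 1: flows [0->1,2->1] -> levels [7 5 6]
Step 2: flows [0->1,2->1] -> levels [6 7 5]
Step 3: flows [1->0,1->2] -> levels [7 5 6]
  -> period-2 cycle: step 3 state = step 1 state
  -> state at step 4: (4-1) mod 2 = 1, same as step 2 -> [6 7 5]

Answer: 6 7 5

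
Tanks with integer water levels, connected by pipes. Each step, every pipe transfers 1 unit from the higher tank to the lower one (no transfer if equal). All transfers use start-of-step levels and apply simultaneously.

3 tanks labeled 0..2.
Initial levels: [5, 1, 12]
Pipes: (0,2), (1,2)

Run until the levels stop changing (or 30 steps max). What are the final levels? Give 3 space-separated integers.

Step 1: flows [2->0,2->1] -> levels [6 2 10]
Step 2: flows [2->0,2->1] -> levels [7 3 8]
Step 3: flows [2->0,2->1] -> levels [8 4 6]
Step 4: flows [0->2,2->1] -> levels [7 5 6]
Step 5: flows [0->2,2->1] -> levels [6 6 6]
Step 6: flows [0=2,1=2] -> levels [6 6 6]
  -> stable (no change)

Answer: 6 6 6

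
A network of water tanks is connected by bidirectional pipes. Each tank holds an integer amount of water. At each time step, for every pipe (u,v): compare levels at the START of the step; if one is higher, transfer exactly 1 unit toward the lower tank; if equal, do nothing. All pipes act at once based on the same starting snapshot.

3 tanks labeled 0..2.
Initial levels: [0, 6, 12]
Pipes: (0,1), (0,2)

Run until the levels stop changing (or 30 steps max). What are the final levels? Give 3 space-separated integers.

Answer: 6 6 6

Derivation:
Step 1: flows [1->0,2->0] -> levels [2 5 11]
Step 2: flows [1->0,2->0] -> levels [4 4 10]
Step 3: flows [0=1,2->0] -> levels [5 4 9]
Step 4: flows [0->1,2->0] -> levels [5 5 8]
Step 5: flows [0=1,2->0] -> levels [6 5 7]
Step 6: flows [0->1,2->0] -> levels [6 6 6]
Step 7: flows [0=1,0=2] -> levels [6 6 6]
  -> stable (no change)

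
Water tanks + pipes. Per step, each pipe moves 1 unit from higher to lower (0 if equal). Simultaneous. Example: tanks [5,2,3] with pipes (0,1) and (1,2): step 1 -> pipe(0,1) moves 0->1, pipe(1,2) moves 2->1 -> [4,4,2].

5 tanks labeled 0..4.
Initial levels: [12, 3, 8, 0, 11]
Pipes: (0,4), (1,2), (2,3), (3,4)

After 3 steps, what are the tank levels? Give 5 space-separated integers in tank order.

Answer: 10 4 5 5 10

Derivation:
Step 1: flows [0->4,2->1,2->3,4->3] -> levels [11 4 6 2 11]
Step 2: flows [0=4,2->1,2->3,4->3] -> levels [11 5 4 4 10]
Step 3: flows [0->4,1->2,2=3,4->3] -> levels [10 4 5 5 10]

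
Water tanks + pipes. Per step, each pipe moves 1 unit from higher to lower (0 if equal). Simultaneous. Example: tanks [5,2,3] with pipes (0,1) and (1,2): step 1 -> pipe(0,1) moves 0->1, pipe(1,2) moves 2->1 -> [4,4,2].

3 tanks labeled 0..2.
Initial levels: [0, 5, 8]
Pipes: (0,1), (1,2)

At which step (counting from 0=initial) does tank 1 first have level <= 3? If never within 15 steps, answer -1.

Answer: 6

Derivation:
Step 1: flows [1->0,2->1] -> levels [1 5 7]
Step 2: flows [1->0,2->1] -> levels [2 5 6]
Step 3: flows [1->0,2->1] -> levels [3 5 5]
Step 4: flows [1->0,1=2] -> levels [4 4 5]
Step 5: flows [0=1,2->1] -> levels [4 5 4]
Step 6: flows [1->0,1->2] -> levels [5 3 5]
Tank 1 first reaches <=3 at step 6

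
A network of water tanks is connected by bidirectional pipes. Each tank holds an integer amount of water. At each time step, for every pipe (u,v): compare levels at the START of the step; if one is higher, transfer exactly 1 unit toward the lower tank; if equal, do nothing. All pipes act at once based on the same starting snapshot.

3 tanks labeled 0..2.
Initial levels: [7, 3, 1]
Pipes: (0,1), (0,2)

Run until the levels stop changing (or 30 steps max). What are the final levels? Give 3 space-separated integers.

Answer: 3 4 4

Derivation:
Step 1: flows [0->1,0->2] -> levels [5 4 2]
Step 2: flows [0->1,0->2] -> levels [3 5 3]
Step 3: flows [1->0,0=2] -> levels [4 4 3]
Step 4: flows [0=1,0->2] -> levels [3 4 4]
Step 5: flows [1->0,2->0] -> levels [5 3 3]
Step 6: flows [0->1,0->2] -> levels [3 4 4]
  -> period-2 cycle: step 6 state = step 4 state; never stabilizes
  -> state at step 30: (30-4) mod 2 = 0, same as step 4 -> [3 4 4]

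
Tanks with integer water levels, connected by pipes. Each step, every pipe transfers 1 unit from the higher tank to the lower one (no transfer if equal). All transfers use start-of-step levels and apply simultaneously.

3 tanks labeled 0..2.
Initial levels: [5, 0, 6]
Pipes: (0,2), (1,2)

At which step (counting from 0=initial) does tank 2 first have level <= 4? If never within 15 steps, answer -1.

Step 1: flows [2->0,2->1] -> levels [6 1 4]
Tank 2 first reaches <=4 at step 1

Answer: 1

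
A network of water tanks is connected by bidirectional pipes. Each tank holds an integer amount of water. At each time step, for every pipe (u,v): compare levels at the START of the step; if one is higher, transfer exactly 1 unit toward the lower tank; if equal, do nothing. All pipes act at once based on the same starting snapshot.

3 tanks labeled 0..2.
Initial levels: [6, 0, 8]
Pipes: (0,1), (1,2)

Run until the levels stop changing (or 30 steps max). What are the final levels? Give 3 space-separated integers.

Step 1: flows [0->1,2->1] -> levels [5 2 7]
Step 2: flows [0->1,2->1] -> levels [4 4 6]
Step 3: flows [0=1,2->1] -> levels [4 5 5]
Step 4: flows [1->0,1=2] -> levels [5 4 5]
Step 5: flows [0->1,2->1] -> levels [4 6 4]
Step 6: flows [1->0,1->2] -> levels [5 4 5]
  -> period-2 cycle: step 6 state = step 4 state; never stabilizes
  -> state at step 30: (30-4) mod 2 = 0, same as step 4 -> [5 4 5]

Answer: 5 4 5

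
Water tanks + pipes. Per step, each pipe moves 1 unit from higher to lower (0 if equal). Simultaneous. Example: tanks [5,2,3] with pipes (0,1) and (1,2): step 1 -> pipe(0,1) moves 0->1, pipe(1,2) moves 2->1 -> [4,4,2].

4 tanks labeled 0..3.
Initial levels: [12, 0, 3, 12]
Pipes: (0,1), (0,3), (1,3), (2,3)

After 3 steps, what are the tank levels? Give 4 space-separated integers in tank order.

Answer: 8 6 6 7

Derivation:
Step 1: flows [0->1,0=3,3->1,3->2] -> levels [11 2 4 10]
Step 2: flows [0->1,0->3,3->1,3->2] -> levels [9 4 5 9]
Step 3: flows [0->1,0=3,3->1,3->2] -> levels [8 6 6 7]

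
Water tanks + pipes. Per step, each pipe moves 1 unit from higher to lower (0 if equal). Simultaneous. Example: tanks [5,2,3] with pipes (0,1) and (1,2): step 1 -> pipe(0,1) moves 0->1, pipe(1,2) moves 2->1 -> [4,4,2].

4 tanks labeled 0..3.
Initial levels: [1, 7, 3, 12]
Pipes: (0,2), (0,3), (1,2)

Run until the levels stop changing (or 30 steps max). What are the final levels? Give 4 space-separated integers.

Step 1: flows [2->0,3->0,1->2] -> levels [3 6 3 11]
Step 2: flows [0=2,3->0,1->2] -> levels [4 5 4 10]
Step 3: flows [0=2,3->0,1->2] -> levels [5 4 5 9]
Step 4: flows [0=2,3->0,2->1] -> levels [6 5 4 8]
Step 5: flows [0->2,3->0,1->2] -> levels [6 4 6 7]
Step 6: flows [0=2,3->0,2->1] -> levels [7 5 5 6]
Step 7: flows [0->2,0->3,1=2] -> levels [5 5 6 7]
Step 8: flows [2->0,3->0,2->1] -> levels [7 6 4 6]
Step 9: flows [0->2,0->3,1->2] -> levels [5 5 6 7]
  -> period-2 cycle: step 9 state = step 7 state; never stabilizes
  -> state at step 30: (30-7) mod 2 = 1, same as step 8 -> [7 6 4 6]

Answer: 7 6 4 6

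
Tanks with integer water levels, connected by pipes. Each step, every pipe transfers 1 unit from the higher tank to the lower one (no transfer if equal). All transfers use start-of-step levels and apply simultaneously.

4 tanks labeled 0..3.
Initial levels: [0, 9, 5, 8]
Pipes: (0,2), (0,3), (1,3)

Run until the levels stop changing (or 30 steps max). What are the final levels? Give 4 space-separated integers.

Answer: 6 6 5 5

Derivation:
Step 1: flows [2->0,3->0,1->3] -> levels [2 8 4 8]
Step 2: flows [2->0,3->0,1=3] -> levels [4 8 3 7]
Step 3: flows [0->2,3->0,1->3] -> levels [4 7 4 7]
Step 4: flows [0=2,3->0,1=3] -> levels [5 7 4 6]
Step 5: flows [0->2,3->0,1->3] -> levels [5 6 5 6]
Step 6: flows [0=2,3->0,1=3] -> levels [6 6 5 5]
Step 7: flows [0->2,0->3,1->3] -> levels [4 5 6 7]
Step 8: flows [2->0,3->0,3->1] -> levels [6 6 5 5]
  -> period-2 cycle: step 8 state = step 6 state; never stabilizes
  -> state at step 30: (30-6) mod 2 = 0, same as step 6 -> [6 6 5 5]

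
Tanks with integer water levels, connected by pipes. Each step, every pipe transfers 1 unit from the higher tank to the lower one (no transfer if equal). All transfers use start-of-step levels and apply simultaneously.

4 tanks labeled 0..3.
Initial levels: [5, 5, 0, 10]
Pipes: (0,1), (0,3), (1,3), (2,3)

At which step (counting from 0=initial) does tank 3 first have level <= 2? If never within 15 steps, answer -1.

Step 1: flows [0=1,3->0,3->1,3->2] -> levels [6 6 1 7]
Step 2: flows [0=1,3->0,3->1,3->2] -> levels [7 7 2 4]
Step 3: flows [0=1,0->3,1->3,3->2] -> levels [6 6 3 5]
Step 4: flows [0=1,0->3,1->3,3->2] -> levels [5 5 4 6]
Step 5: flows [0=1,3->0,3->1,3->2] -> levels [6 6 5 3]
Step 6: flows [0=1,0->3,1->3,2->3] -> levels [5 5 4 6]
  -> period-2 cycle (repeats step 4); tank 3 never drops to <=2
Tank 3 never reaches <=2 within 15 steps

Answer: -1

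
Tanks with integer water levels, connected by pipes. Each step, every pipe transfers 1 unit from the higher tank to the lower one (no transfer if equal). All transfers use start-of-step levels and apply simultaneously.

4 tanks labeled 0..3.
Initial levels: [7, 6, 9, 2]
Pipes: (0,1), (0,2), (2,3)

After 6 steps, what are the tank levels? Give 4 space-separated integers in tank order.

Answer: 7 6 5 6

Derivation:
Step 1: flows [0->1,2->0,2->3] -> levels [7 7 7 3]
Step 2: flows [0=1,0=2,2->3] -> levels [7 7 6 4]
Step 3: flows [0=1,0->2,2->3] -> levels [6 7 6 5]
Step 4: flows [1->0,0=2,2->3] -> levels [7 6 5 6]
Step 5: flows [0->1,0->2,3->2] -> levels [5 7 7 5]
Step 6: flows [1->0,2->0,2->3] -> levels [7 6 5 6]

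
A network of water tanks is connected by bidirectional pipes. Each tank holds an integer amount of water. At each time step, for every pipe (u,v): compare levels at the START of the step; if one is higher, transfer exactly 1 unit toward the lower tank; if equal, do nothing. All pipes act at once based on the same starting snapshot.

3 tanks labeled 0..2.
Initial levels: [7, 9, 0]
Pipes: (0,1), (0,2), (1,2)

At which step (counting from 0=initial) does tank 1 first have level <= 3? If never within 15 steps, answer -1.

Answer: -1

Derivation:
Step 1: flows [1->0,0->2,1->2] -> levels [7 7 2]
Step 2: flows [0=1,0->2,1->2] -> levels [6 6 4]
Step 3: flows [0=1,0->2,1->2] -> levels [5 5 6]
Step 4: flows [0=1,2->0,2->1] -> levels [6 6 4]
  -> period-2 cycle (repeats step 2); tank 1 never drops to <=3
Tank 1 never reaches <=3 within 15 steps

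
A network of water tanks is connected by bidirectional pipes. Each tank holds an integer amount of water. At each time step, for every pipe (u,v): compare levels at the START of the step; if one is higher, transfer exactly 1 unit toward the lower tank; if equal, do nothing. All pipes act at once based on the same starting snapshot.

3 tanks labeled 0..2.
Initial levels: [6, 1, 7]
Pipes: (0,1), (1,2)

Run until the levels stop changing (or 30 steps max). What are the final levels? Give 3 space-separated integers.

Answer: 4 6 4

Derivation:
Step 1: flows [0->1,2->1] -> levels [5 3 6]
Step 2: flows [0->1,2->1] -> levels [4 5 5]
Step 3: flows [1->0,1=2] -> levels [5 4 5]
Step 4: flows [0->1,2->1] -> levels [4 6 4]
Step 5: flows [1->0,1->2] -> levels [5 4 5]
  -> period-2 cycle: step 5 state = step 3 state; never stabilizes
  -> state at step 30: (30-3) mod 2 = 1, same as step 4 -> [4 6 4]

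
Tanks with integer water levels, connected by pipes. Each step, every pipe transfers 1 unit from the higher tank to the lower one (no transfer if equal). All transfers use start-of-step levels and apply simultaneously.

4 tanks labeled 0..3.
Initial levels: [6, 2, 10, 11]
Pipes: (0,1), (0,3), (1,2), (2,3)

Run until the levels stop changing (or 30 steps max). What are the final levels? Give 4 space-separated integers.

Answer: 7 8 6 8

Derivation:
Step 1: flows [0->1,3->0,2->1,3->2] -> levels [6 4 10 9]
Step 2: flows [0->1,3->0,2->1,2->3] -> levels [6 6 8 9]
Step 3: flows [0=1,3->0,2->1,3->2] -> levels [7 7 8 7]
Step 4: flows [0=1,0=3,2->1,2->3] -> levels [7 8 6 8]
Step 5: flows [1->0,3->0,1->2,3->2] -> levels [9 6 8 6]
Step 6: flows [0->1,0->3,2->1,2->3] -> levels [7 8 6 8]
  -> period-2 cycle: step 6 state = step 4 state; never stabilizes
  -> state at step 30: (30-4) mod 2 = 0, same as step 4 -> [7 8 6 8]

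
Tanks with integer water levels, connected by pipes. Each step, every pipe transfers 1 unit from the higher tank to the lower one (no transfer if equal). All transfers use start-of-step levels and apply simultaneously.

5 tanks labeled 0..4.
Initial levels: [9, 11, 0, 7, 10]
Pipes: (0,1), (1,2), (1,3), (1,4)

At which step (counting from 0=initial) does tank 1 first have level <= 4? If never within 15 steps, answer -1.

Step 1: flows [1->0,1->2,1->3,1->4] -> levels [10 7 1 8 11]
Step 2: flows [0->1,1->2,3->1,4->1] -> levels [9 9 2 7 10]
Step 3: flows [0=1,1->2,1->3,4->1] -> levels [9 8 3 8 9]
Step 4: flows [0->1,1->2,1=3,4->1] -> levels [8 9 4 8 8]
Step 5: flows [1->0,1->2,1->3,1->4] -> levels [9 5 5 9 9]
Step 6: flows [0->1,1=2,3->1,4->1] -> levels [8 8 5 8 8]
Step 7: flows [0=1,1->2,1=3,1=4] -> levels [8 7 6 8 8]
Step 8: flows [0->1,1->2,3->1,4->1] -> levels [7 9 7 7 7]
Step 9: flows [1->0,1->2,1->3,1->4] -> levels [8 5 8 8 8]
Step 10: flows [0->1,2->1,3->1,4->1] -> levels [7 9 7 7 7]
  -> period-2 cycle (repeats step 8); tank 1 never drops to <=4
Tank 1 never reaches <=4 within 15 steps

Answer: -1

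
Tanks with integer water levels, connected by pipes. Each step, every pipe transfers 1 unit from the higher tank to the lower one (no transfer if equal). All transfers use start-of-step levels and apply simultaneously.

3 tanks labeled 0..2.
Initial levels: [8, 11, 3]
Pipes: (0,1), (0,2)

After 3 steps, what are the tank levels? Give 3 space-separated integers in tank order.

Answer: 8 8 6

Derivation:
Step 1: flows [1->0,0->2] -> levels [8 10 4]
Step 2: flows [1->0,0->2] -> levels [8 9 5]
Step 3: flows [1->0,0->2] -> levels [8 8 6]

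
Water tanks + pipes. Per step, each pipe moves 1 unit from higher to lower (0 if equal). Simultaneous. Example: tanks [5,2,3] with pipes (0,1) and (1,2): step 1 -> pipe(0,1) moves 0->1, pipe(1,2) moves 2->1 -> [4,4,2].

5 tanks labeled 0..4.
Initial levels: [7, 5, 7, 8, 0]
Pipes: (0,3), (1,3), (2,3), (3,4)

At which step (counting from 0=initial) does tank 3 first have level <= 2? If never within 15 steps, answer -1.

Answer: -1

Derivation:
Step 1: flows [3->0,3->1,3->2,3->4] -> levels [8 6 8 4 1]
Step 2: flows [0->3,1->3,2->3,3->4] -> levels [7 5 7 6 2]
Step 3: flows [0->3,3->1,2->3,3->4] -> levels [6 6 6 6 3]
Step 4: flows [0=3,1=3,2=3,3->4] -> levels [6 6 6 5 4]
Step 5: flows [0->3,1->3,2->3,3->4] -> levels [5 5 5 7 5]
Step 6: flows [3->0,3->1,3->2,3->4] -> levels [6 6 6 3 6]
Step 7: flows [0->3,1->3,2->3,4->3] -> levels [5 5 5 7 5]
  -> period-2 cycle (repeats step 5); tank 3 never drops to <=2
Tank 3 never reaches <=2 within 15 steps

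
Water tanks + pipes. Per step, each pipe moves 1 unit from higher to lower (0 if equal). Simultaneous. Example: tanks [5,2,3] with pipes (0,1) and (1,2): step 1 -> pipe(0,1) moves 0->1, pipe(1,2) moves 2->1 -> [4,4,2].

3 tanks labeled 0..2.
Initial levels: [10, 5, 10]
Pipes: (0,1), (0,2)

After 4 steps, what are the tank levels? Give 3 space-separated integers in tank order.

Step 1: flows [0->1,0=2] -> levels [9 6 10]
Step 2: flows [0->1,2->0] -> levels [9 7 9]
Step 3: flows [0->1,0=2] -> levels [8 8 9]
Step 4: flows [0=1,2->0] -> levels [9 8 8]

Answer: 9 8 8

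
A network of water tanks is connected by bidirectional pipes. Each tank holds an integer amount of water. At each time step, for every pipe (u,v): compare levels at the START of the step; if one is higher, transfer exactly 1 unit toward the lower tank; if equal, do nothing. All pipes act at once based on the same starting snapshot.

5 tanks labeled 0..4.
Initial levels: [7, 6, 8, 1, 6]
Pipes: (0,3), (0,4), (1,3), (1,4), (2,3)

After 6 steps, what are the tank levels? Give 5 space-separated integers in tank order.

Step 1: flows [0->3,0->4,1->3,1=4,2->3] -> levels [5 5 7 4 7]
Step 2: flows [0->3,4->0,1->3,4->1,2->3] -> levels [5 5 6 7 5]
Step 3: flows [3->0,0=4,3->1,1=4,3->2] -> levels [6 6 7 4 5]
Step 4: flows [0->3,0->4,1->3,1->4,2->3] -> levels [4 4 6 7 7]
Step 5: flows [3->0,4->0,3->1,4->1,3->2] -> levels [6 6 7 4 5]
  -> period-2 cycle: step 5 state = step 3 state
  -> state at step 6: (6-3) mod 2 = 1, same as step 4 -> [4 4 6 7 7]

Answer: 4 4 6 7 7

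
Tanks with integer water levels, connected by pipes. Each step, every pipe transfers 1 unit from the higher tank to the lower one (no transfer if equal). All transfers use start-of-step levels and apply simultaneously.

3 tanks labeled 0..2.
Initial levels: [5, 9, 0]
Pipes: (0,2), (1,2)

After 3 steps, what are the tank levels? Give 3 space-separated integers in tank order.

Answer: 4 6 4

Derivation:
Step 1: flows [0->2,1->2] -> levels [4 8 2]
Step 2: flows [0->2,1->2] -> levels [3 7 4]
Step 3: flows [2->0,1->2] -> levels [4 6 4]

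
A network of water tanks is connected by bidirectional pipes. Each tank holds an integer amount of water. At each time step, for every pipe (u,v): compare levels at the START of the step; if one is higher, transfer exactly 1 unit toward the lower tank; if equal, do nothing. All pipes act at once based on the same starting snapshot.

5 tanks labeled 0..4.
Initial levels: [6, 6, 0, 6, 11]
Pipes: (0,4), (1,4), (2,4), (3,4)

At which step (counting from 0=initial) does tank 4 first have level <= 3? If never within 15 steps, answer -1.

Step 1: flows [4->0,4->1,4->2,4->3] -> levels [7 7 1 7 7]
Step 2: flows [0=4,1=4,4->2,3=4] -> levels [7 7 2 7 6]
Step 3: flows [0->4,1->4,4->2,3->4] -> levels [6 6 3 6 8]
Step 4: flows [4->0,4->1,4->2,4->3] -> levels [7 7 4 7 4]
Step 5: flows [0->4,1->4,2=4,3->4] -> levels [6 6 4 6 7]
Step 6: flows [4->0,4->1,4->2,4->3] -> levels [7 7 5 7 3]
Tank 4 first reaches <=3 at step 6

Answer: 6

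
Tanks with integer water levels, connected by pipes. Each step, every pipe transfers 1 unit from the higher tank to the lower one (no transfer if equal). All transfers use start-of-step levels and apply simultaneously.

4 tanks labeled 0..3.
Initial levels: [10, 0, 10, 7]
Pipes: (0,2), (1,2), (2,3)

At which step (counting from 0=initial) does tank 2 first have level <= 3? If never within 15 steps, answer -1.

Answer: -1

Derivation:
Step 1: flows [0=2,2->1,2->3] -> levels [10 1 8 8]
Step 2: flows [0->2,2->1,2=3] -> levels [9 2 8 8]
Step 3: flows [0->2,2->1,2=3] -> levels [8 3 8 8]
Step 4: flows [0=2,2->1,2=3] -> levels [8 4 7 8]
Step 5: flows [0->2,2->1,3->2] -> levels [7 5 8 7]
Step 6: flows [2->0,2->1,2->3] -> levels [8 6 5 8]
Step 7: flows [0->2,1->2,3->2] -> levels [7 5 8 7]
  -> period-2 cycle (repeats step 5); tank 2 never drops to <=3
Tank 2 never reaches <=3 within 15 steps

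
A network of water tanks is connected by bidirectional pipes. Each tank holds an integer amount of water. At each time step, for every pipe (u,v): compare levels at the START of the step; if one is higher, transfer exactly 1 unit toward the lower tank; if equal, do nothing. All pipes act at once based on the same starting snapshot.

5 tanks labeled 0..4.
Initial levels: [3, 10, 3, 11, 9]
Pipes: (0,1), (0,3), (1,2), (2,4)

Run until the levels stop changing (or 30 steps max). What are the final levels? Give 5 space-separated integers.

Answer: 9 6 8 7 6

Derivation:
Step 1: flows [1->0,3->0,1->2,4->2] -> levels [5 8 5 10 8]
Step 2: flows [1->0,3->0,1->2,4->2] -> levels [7 6 7 9 7]
Step 3: flows [0->1,3->0,2->1,2=4] -> levels [7 8 6 8 7]
Step 4: flows [1->0,3->0,1->2,4->2] -> levels [9 6 8 7 6]
Step 5: flows [0->1,0->3,2->1,2->4] -> levels [7 8 6 8 7]
  -> period-2 cycle: step 5 state = step 3 state; never stabilizes
  -> state at step 30: (30-3) mod 2 = 1, same as step 4 -> [9 6 8 7 6]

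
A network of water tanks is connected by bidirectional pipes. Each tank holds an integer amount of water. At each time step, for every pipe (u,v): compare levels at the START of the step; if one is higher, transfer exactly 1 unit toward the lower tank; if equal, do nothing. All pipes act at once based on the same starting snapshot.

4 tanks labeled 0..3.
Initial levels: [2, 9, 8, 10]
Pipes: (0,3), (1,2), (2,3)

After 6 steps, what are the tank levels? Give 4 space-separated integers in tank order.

Step 1: flows [3->0,1->2,3->2] -> levels [3 8 10 8]
Step 2: flows [3->0,2->1,2->3] -> levels [4 9 8 8]
Step 3: flows [3->0,1->2,2=3] -> levels [5 8 9 7]
Step 4: flows [3->0,2->1,2->3] -> levels [6 9 7 7]
Step 5: flows [3->0,1->2,2=3] -> levels [7 8 8 6]
Step 6: flows [0->3,1=2,2->3] -> levels [6 8 7 8]

Answer: 6 8 7 8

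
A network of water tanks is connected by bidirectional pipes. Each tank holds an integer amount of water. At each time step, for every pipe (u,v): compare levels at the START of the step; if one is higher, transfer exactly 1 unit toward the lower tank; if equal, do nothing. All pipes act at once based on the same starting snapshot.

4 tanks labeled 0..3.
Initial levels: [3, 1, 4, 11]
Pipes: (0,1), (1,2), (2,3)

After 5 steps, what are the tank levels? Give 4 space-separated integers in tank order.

Answer: 3 5 5 6

Derivation:
Step 1: flows [0->1,2->1,3->2] -> levels [2 3 4 10]
Step 2: flows [1->0,2->1,3->2] -> levels [3 3 4 9]
Step 3: flows [0=1,2->1,3->2] -> levels [3 4 4 8]
Step 4: flows [1->0,1=2,3->2] -> levels [4 3 5 7]
Step 5: flows [0->1,2->1,3->2] -> levels [3 5 5 6]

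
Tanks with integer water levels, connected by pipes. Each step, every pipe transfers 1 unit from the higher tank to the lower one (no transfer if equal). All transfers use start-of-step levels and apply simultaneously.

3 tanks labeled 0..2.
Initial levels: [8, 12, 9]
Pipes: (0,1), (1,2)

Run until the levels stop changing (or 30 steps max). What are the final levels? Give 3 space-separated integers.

Step 1: flows [1->0,1->2] -> levels [9 10 10]
Step 2: flows [1->0,1=2] -> levels [10 9 10]
Step 3: flows [0->1,2->1] -> levels [9 11 9]
Step 4: flows [1->0,1->2] -> levels [10 9 10]
  -> period-2 cycle: step 4 state = step 2 state; never stabilizes
  -> state at step 30: (30-2) mod 2 = 0, same as step 2 -> [10 9 10]

Answer: 10 9 10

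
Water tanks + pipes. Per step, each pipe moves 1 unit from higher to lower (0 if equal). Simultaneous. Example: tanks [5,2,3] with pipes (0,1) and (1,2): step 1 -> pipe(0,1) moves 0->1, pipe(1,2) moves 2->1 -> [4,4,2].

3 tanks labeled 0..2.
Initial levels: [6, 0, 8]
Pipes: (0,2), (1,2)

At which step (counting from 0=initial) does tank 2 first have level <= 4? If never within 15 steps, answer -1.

Answer: 5

Derivation:
Step 1: flows [2->0,2->1] -> levels [7 1 6]
Step 2: flows [0->2,2->1] -> levels [6 2 6]
Step 3: flows [0=2,2->1] -> levels [6 3 5]
Step 4: flows [0->2,2->1] -> levels [5 4 5]
Step 5: flows [0=2,2->1] -> levels [5 5 4]
Tank 2 first reaches <=4 at step 5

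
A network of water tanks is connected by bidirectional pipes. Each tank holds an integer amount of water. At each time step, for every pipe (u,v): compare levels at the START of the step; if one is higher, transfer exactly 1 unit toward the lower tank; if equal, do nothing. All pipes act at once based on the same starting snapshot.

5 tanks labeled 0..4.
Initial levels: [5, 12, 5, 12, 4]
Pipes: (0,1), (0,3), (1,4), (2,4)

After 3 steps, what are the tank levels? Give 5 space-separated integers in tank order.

Step 1: flows [1->0,3->0,1->4,2->4] -> levels [7 10 4 11 6]
Step 2: flows [1->0,3->0,1->4,4->2] -> levels [9 8 5 10 6]
Step 3: flows [0->1,3->0,1->4,4->2] -> levels [9 8 6 9 6]

Answer: 9 8 6 9 6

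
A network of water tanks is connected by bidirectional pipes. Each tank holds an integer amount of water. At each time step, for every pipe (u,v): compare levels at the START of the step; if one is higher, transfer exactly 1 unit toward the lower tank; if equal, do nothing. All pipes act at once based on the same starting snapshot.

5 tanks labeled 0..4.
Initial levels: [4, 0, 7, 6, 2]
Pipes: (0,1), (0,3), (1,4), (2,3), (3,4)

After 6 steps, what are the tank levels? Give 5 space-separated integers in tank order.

Answer: 5 3 4 3 4

Derivation:
Step 1: flows [0->1,3->0,4->1,2->3,3->4] -> levels [4 2 6 5 2]
Step 2: flows [0->1,3->0,1=4,2->3,3->4] -> levels [4 3 5 4 3]
Step 3: flows [0->1,0=3,1=4,2->3,3->4] -> levels [3 4 4 4 4]
Step 4: flows [1->0,3->0,1=4,2=3,3=4] -> levels [5 3 4 3 4]
Step 5: flows [0->1,0->3,4->1,2->3,4->3] -> levels [3 5 3 6 2]
Step 6: flows [1->0,3->0,1->4,3->2,3->4] -> levels [5 3 4 3 4]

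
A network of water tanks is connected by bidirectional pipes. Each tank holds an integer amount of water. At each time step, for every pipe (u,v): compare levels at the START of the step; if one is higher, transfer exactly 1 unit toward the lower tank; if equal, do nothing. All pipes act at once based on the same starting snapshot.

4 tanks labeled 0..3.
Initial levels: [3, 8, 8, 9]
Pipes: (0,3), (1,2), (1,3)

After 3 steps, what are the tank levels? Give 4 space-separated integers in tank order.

Step 1: flows [3->0,1=2,3->1] -> levels [4 9 8 7]
Step 2: flows [3->0,1->2,1->3] -> levels [5 7 9 7]
Step 3: flows [3->0,2->1,1=3] -> levels [6 8 8 6]

Answer: 6 8 8 6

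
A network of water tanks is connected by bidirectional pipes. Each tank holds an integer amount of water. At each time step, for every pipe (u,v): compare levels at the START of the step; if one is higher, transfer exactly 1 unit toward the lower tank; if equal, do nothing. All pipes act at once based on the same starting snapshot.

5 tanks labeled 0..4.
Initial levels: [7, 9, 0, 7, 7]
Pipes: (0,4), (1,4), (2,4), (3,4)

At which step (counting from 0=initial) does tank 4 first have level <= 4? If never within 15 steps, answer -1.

Step 1: flows [0=4,1->4,4->2,3=4] -> levels [7 8 1 7 7]
Step 2: flows [0=4,1->4,4->2,3=4] -> levels [7 7 2 7 7]
Step 3: flows [0=4,1=4,4->2,3=4] -> levels [7 7 3 7 6]
Step 4: flows [0->4,1->4,4->2,3->4] -> levels [6 6 4 6 8]
Step 5: flows [4->0,4->1,4->2,4->3] -> levels [7 7 5 7 4]
Tank 4 first reaches <=4 at step 5

Answer: 5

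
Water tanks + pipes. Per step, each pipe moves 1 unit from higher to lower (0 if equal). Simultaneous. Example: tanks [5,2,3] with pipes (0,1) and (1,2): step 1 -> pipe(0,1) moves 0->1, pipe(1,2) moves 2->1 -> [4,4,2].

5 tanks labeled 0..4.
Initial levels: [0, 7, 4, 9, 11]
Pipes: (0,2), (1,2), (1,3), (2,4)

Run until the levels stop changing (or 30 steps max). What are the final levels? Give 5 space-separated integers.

Answer: 6 8 4 6 7

Derivation:
Step 1: flows [2->0,1->2,3->1,4->2] -> levels [1 7 5 8 10]
Step 2: flows [2->0,1->2,3->1,4->2] -> levels [2 7 6 7 9]
Step 3: flows [2->0,1->2,1=3,4->2] -> levels [3 6 7 7 8]
Step 4: flows [2->0,2->1,3->1,4->2] -> levels [4 8 6 6 7]
Step 5: flows [2->0,1->2,1->3,4->2] -> levels [5 6 7 7 6]
Step 6: flows [2->0,2->1,3->1,2->4] -> levels [6 8 4 6 7]
Step 7: flows [0->2,1->2,1->3,4->2] -> levels [5 6 7 7 6]
  -> period-2 cycle: step 7 state = step 5 state; never stabilizes
  -> state at step 30: (30-5) mod 2 = 1, same as step 6 -> [6 8 4 6 7]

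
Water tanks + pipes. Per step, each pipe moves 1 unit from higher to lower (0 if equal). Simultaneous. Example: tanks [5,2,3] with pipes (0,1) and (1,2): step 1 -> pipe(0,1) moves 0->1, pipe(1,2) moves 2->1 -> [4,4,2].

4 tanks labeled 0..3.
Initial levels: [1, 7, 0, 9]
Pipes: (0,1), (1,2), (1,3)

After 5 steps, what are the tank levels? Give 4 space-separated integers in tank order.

Answer: 4 5 4 4

Derivation:
Step 1: flows [1->0,1->2,3->1] -> levels [2 6 1 8]
Step 2: flows [1->0,1->2,3->1] -> levels [3 5 2 7]
Step 3: flows [1->0,1->2,3->1] -> levels [4 4 3 6]
Step 4: flows [0=1,1->2,3->1] -> levels [4 4 4 5]
Step 5: flows [0=1,1=2,3->1] -> levels [4 5 4 4]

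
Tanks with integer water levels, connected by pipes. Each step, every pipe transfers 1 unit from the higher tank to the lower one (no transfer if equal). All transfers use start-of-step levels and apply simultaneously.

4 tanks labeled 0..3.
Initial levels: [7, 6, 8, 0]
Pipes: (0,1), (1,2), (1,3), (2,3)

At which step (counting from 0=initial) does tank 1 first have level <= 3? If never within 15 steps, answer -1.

Step 1: flows [0->1,2->1,1->3,2->3] -> levels [6 7 6 2]
Step 2: flows [1->0,1->2,1->3,2->3] -> levels [7 4 6 4]
Step 3: flows [0->1,2->1,1=3,2->3] -> levels [6 6 4 5]
Step 4: flows [0=1,1->2,1->3,3->2] -> levels [6 4 6 5]
Step 5: flows [0->1,2->1,3->1,2->3] -> levels [5 7 4 5]
Step 6: flows [1->0,1->2,1->3,3->2] -> levels [6 4 6 5]
  -> period-2 cycle (repeats step 4); tank 1 never drops to <=3
Tank 1 never reaches <=3 within 15 steps

Answer: -1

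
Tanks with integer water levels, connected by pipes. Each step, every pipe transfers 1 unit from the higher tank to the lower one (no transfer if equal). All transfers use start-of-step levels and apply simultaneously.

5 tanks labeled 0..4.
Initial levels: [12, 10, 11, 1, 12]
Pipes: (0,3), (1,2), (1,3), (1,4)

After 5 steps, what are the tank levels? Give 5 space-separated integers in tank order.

Step 1: flows [0->3,2->1,1->3,4->1] -> levels [11 11 10 3 11]
Step 2: flows [0->3,1->2,1->3,1=4] -> levels [10 9 11 5 11]
Step 3: flows [0->3,2->1,1->3,4->1] -> levels [9 10 10 7 10]
Step 4: flows [0->3,1=2,1->3,1=4] -> levels [8 9 10 9 10]
Step 5: flows [3->0,2->1,1=3,4->1] -> levels [9 11 9 8 9]

Answer: 9 11 9 8 9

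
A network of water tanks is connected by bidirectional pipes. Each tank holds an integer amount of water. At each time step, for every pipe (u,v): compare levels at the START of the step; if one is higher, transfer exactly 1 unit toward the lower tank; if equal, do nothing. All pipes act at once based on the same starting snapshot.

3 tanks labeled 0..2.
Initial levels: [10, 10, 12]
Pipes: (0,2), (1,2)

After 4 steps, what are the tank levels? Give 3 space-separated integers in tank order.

Step 1: flows [2->0,2->1] -> levels [11 11 10]
Step 2: flows [0->2,1->2] -> levels [10 10 12]
  -> period-2 cycle: step 2 state = step 0 state
  -> state at step 4: (4-0) mod 2 = 0, same as step 0 -> [10 10 12]

Answer: 10 10 12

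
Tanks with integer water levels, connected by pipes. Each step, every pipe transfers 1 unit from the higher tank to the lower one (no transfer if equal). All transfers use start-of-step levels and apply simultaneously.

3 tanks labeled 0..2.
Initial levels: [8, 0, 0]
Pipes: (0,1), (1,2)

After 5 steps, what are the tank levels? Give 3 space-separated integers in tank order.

Answer: 3 3 2

Derivation:
Step 1: flows [0->1,1=2] -> levels [7 1 0]
Step 2: flows [0->1,1->2] -> levels [6 1 1]
Step 3: flows [0->1,1=2] -> levels [5 2 1]
Step 4: flows [0->1,1->2] -> levels [4 2 2]
Step 5: flows [0->1,1=2] -> levels [3 3 2]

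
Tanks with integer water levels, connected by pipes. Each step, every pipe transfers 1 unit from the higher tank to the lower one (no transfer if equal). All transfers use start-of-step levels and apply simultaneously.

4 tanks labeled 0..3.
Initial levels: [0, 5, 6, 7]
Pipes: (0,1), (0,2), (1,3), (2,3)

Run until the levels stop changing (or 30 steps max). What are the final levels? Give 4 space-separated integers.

Answer: 6 3 3 6

Derivation:
Step 1: flows [1->0,2->0,3->1,3->2] -> levels [2 5 6 5]
Step 2: flows [1->0,2->0,1=3,2->3] -> levels [4 4 4 6]
Step 3: flows [0=1,0=2,3->1,3->2] -> levels [4 5 5 4]
Step 4: flows [1->0,2->0,1->3,2->3] -> levels [6 3 3 6]
Step 5: flows [0->1,0->2,3->1,3->2] -> levels [4 5 5 4]
  -> period-2 cycle: step 5 state = step 3 state; never stabilizes
  -> state at step 30: (30-3) mod 2 = 1, same as step 4 -> [6 3 3 6]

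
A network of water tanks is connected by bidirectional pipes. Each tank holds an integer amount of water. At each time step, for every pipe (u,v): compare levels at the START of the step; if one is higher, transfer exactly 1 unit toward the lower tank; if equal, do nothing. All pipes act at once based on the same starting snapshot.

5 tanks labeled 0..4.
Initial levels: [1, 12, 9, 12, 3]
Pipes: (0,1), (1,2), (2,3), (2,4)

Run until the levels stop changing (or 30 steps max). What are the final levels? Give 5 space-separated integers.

Step 1: flows [1->0,1->2,3->2,2->4] -> levels [2 10 10 11 4]
Step 2: flows [1->0,1=2,3->2,2->4] -> levels [3 9 10 10 5]
Step 3: flows [1->0,2->1,2=3,2->4] -> levels [4 9 8 10 6]
Step 4: flows [1->0,1->2,3->2,2->4] -> levels [5 7 9 9 7]
Step 5: flows [1->0,2->1,2=3,2->4] -> levels [6 7 7 9 8]
Step 6: flows [1->0,1=2,3->2,4->2] -> levels [7 6 9 8 7]
Step 7: flows [0->1,2->1,2->3,2->4] -> levels [6 8 6 9 8]
Step 8: flows [1->0,1->2,3->2,4->2] -> levels [7 6 9 8 7]
  -> period-2 cycle: step 8 state = step 6 state; never stabilizes
  -> state at step 30: (30-6) mod 2 = 0, same as step 6 -> [7 6 9 8 7]

Answer: 7 6 9 8 7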